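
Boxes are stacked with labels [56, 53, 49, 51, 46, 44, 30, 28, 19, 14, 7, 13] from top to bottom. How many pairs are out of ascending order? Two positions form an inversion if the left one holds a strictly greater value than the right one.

Sweep left to right; for each value list the smaller values that follow it:
56: 11
53: 10
49: 8
51: 8
46: 7
44: 6
30: 5
28: 4
19: 3
14: 2
7: 0
13: 0
Sum: 11 + 10 + 8 + 8 + 7 + 6 + 5 + 4 + 3 + 2 + 0 + 0 = 64

64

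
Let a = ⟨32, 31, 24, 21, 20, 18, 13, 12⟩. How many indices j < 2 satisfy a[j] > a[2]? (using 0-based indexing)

The element at index 2 is 24.
Elements before it: 32, 31
Those larger than 24: 32, 31

2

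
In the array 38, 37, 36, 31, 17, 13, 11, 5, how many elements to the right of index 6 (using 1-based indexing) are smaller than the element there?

2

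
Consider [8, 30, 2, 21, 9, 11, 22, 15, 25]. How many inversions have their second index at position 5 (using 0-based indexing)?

The element at index 5 is 11.
Elements before it: 8, 30, 2, 21, 9
Those larger than 11: 30, 21

2 such elements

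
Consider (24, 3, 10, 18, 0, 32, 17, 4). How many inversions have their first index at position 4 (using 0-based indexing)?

0

The element at index 4 is 0.
Elements after it: 32, 17, 4
None of them are smaller than 0.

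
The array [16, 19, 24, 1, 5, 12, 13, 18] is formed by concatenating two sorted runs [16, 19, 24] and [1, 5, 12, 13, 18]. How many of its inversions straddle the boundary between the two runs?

14

For each element r of the right run, count left-run elements greater than r:
r = 1: 16, 19, 24 → 3
r = 5: 16, 19, 24 → 3
r = 12: 16, 19, 24 → 3
r = 13: 16, 19, 24 → 3
r = 18: 19, 24 → 2
Cross-inversions: 3 + 3 + 3 + 3 + 2 = 14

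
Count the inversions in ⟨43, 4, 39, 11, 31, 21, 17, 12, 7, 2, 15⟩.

39 out-of-order pairs

For each element, count later entries that are smaller:
43 → 4, 39, 11, 31, 21, 17, 12, 7, 2, 15 → 10
4 → 2 → 1
39 → 11, 31, 21, 17, 12, 7, 2, 15 → 8
11 → 7, 2 → 2
31 → 21, 17, 12, 7, 2, 15 → 6
21 → 17, 12, 7, 2, 15 → 5
17 → 12, 7, 2, 15 → 4
12 → 7, 2 → 2
7 → 2 → 1
2 → none → 0
15 → none → 0
Sum: 10 + 1 + 8 + 2 + 6 + 5 + 4 + 2 + 1 + 0 + 0 = 39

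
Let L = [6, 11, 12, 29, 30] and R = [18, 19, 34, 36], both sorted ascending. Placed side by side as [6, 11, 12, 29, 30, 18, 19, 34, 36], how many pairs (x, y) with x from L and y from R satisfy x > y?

4 cross-inversions

Take each right-half value and tally the left-half values above it:
r = 18: 29, 30 → 2
r = 19: 29, 30 → 2
r = 34: none → 0
r = 36: none → 0
Cross-inversions: 2 + 2 + 0 + 0 = 4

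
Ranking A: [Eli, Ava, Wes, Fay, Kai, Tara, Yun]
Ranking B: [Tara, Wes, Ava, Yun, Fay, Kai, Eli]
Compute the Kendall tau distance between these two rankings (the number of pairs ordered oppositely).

13

Assign each item its position (1..7) in the first ordering, then rewrite the second ordering as that position sequence:
positions: Eli→1, Ava→2, Wes→3, Fay→4, Kai→5, Tara→6, Yun→7
second ordering as positions: [6, 3, 2, 7, 4, 5, 1]
Discordant pairs = inversions in this position sequence.
6: 3, 2, 4, 5, 1 → 5
3: 2, 1 → 2
2: 1 → 1
7: 4, 5, 1 → 3
4: 1 → 1
5: 1 → 1
1: 0
Total: 5 + 2 + 1 + 3 + 1 + 1 + 0 = 13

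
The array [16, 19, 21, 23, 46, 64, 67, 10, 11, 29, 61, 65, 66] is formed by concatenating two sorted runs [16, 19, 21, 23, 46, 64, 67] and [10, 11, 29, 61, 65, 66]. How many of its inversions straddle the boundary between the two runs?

Take each right-half value and tally the left-half values above it:
r = 10: 16, 19, 21, 23, 46, 64, 67 → 7
r = 11: 16, 19, 21, 23, 46, 64, 67 → 7
r = 29: 46, 64, 67 → 3
r = 61: 64, 67 → 2
r = 65: 67 → 1
r = 66: 67 → 1
Cross-inversions: 7 + 7 + 3 + 2 + 1 + 1 = 21

21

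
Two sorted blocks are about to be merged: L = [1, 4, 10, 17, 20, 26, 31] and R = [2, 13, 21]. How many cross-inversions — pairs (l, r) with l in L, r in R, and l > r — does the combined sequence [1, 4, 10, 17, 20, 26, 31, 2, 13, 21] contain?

12

Count, for every r in R, how many entries of L exceed r:
r = 2: 4, 10, 17, 20, 26, 31 → 6
r = 13: 17, 20, 26, 31 → 4
r = 21: 26, 31 → 2
Cross-inversions: 6 + 4 + 2 = 12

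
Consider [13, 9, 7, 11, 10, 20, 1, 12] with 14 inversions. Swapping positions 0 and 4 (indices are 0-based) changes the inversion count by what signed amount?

Positions 0 and 4 hold 13 and 10; after swapping, the array is [10, 9, 7, 11, 13, 20, 1, 12].
Count, for each position, how many later elements it exceeds:
10: 3
9: 2
7: 1
11: 1
13: 2
20: 2
1: 0
12: 0
Sum: 3 + 2 + 1 + 1 + 2 + 2 + 0 + 0 = 11
Change: 11 − 14 = -3

-3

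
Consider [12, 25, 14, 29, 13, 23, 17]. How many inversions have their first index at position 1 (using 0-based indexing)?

4 such elements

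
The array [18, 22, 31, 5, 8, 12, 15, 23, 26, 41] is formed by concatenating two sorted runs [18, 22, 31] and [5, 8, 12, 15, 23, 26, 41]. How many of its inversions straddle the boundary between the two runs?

For each element r of the right run, count left-run elements greater than r:
r = 5: 18, 22, 31 → 3
r = 8: 18, 22, 31 → 3
r = 12: 18, 22, 31 → 3
r = 15: 18, 22, 31 → 3
r = 23: 31 → 1
r = 26: 31 → 1
r = 41: none → 0
Cross-inversions: 3 + 3 + 3 + 3 + 1 + 1 + 0 = 14

14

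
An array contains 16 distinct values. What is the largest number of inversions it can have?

A reversed (strictly descending) arrangement makes every pair an inversion, giving C(16, 2) inversions.
C(16, 2) = 16·15/2 = 120

120 inversions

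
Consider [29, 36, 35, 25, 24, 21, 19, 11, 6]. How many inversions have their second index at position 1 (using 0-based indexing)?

The element at index 1 is 36.
Elements before it: 29
None of them are larger than 36.

0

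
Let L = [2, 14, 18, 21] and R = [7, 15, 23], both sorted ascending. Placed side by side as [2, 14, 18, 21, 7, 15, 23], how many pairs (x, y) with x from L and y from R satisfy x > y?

Take each right-half value and tally the left-half values above it:
r = 7: 14, 18, 21 → 3
r = 15: 18, 21 → 2
r = 23: none → 0
Cross-inversions: 3 + 2 + 0 = 5

5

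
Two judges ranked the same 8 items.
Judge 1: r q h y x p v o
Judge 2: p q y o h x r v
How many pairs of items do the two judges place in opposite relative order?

There are 14 discordant pairs.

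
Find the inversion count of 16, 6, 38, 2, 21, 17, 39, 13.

Sweep left to right; for each value list the smaller values that follow it:
16: 3
6: 1
38: 4
2: 0
21: 2
17: 1
39: 1
13: 0
Sum: 3 + 1 + 4 + 0 + 2 + 1 + 1 + 0 = 12

Inversions: 12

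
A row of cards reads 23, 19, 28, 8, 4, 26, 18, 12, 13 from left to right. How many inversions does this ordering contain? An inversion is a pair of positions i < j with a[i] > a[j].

23

For each element, count later entries that are smaller:
23: 6
19: 5
28: 6
8: 1
4: 0
26: 3
18: 2
12: 0
13: 0
Sum: 6 + 5 + 6 + 1 + 0 + 3 + 2 + 0 + 0 = 23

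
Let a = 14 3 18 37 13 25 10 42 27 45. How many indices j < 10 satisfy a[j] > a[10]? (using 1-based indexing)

The element at index 10 is 45.
Elements before it: 14, 3, 18, 37, 13, 25, 10, 42, 27
None of them are larger than 45.

0 such elements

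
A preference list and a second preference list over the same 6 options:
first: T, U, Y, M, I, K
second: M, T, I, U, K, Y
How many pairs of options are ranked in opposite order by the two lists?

6 pairs

Assign each item its position (1..6) in the first ordering, then rewrite the second ordering as that position sequence:
positions: T→1, U→2, Y→3, M→4, I→5, K→6
second ordering as positions: [4, 1, 5, 2, 6, 3]
Discordant pairs = inversions in this position sequence.
4: 1, 2, 3 → 3
1: 0
5: 2, 3 → 2
2: 0
6: 3 → 1
3: 0
Total: 3 + 0 + 2 + 0 + 1 + 0 = 6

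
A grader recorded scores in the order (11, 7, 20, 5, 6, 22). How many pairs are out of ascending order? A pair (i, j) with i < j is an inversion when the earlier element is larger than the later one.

7 inversions

Out-of-order index pairs (1-indexed):
(1,2): 11 > 7
(1,4): 11 > 5
(1,5): 11 > 6
(2,4): 7 > 5
(2,5): 7 > 6
(3,4): 20 > 5
(3,5): 20 > 6
That's 7 pairs.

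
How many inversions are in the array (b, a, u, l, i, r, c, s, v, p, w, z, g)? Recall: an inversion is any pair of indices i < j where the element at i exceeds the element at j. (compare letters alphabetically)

23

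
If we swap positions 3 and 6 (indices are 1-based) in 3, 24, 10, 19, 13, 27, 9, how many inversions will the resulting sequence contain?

Inversions: 14

Positions 3 and 6 hold 10 and 27; after swapping, the array is [3, 24, 27, 19, 13, 10, 9].
Count, for each position, how many later elements it exceeds:
3: 0
24: 4
27: 4
19: 3
13: 2
10: 1
9: 0
Sum: 0 + 4 + 4 + 3 + 2 + 1 + 0 = 14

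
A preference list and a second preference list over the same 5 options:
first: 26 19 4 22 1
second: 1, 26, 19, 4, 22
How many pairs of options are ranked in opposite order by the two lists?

Assign each item its position (1..5) in the first ordering, then rewrite the second ordering as that position sequence:
positions: 26→1, 19→2, 4→3, 22→4, 1→5
second ordering as positions: [5, 1, 2, 3, 4]
Discordant pairs = inversions in this position sequence.
5: 1, 2, 3, 4 → 4
1: 0
2: 0
3: 0
4: 0
Total: 4 + 0 + 0 + 0 + 0 = 4

4 pairs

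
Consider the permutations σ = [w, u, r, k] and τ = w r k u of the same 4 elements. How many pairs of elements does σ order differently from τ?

2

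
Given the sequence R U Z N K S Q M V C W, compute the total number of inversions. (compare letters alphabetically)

For each element, count later entries that are smaller:
R → N, K, Q, M, C → 5
U → N, K, S, Q, M, C → 6
Z → N, K, S, Q, M, V, C, W → 8
N → K, M, C → 3
K → C → 1
S → Q, M, C → 3
Q → M, C → 2
M → C → 1
V → C → 1
C → none → 0
W → none → 0
Sum: 5 + 6 + 8 + 3 + 1 + 3 + 2 + 1 + 1 + 0 + 0 = 30

30 inversions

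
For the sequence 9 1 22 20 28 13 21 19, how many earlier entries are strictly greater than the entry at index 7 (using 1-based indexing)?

The element at index 7 is 21.
Elements before it: 9, 1, 22, 20, 28, 13
Those larger than 21: 22, 28

2 such elements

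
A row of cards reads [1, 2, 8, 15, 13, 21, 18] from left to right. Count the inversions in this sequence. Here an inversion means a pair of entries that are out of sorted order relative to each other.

2

Out-of-order index pairs (0-indexed):
(3,4): 15 > 13
(5,6): 21 > 18
That's 2 pairs.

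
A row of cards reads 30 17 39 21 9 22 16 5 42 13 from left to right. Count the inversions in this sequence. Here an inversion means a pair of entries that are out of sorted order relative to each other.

Sweep left to right; for each value list the smaller values that follow it:
30: 7
17: 4
39: 6
21: 4
9: 1
22: 3
16: 2
5: 0
42: 1
13: 0
Sum: 7 + 4 + 6 + 4 + 1 + 3 + 2 + 0 + 1 + 0 = 28

Out-of-order pairs: 28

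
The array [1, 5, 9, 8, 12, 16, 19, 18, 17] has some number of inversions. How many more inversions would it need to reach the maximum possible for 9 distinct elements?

Maximum inversions for 9 distinct elements is C(9, 2) = 9·8/2 = 36.
Current inversions — for each element, count later smaller elements:
1: 0
5: 0
9: 1
8: 0
12: 0
16: 0
19: 2
18: 1
17: 0
Current total: 0 + 0 + 1 + 0 + 0 + 0 + 2 + 1 + 0 = 4
Shortfall: 36 − 4 = 32

32 inversions short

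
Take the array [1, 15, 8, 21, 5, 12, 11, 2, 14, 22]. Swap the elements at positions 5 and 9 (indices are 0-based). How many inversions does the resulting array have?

20

Positions 5 and 9 hold 12 and 22; after swapping, the array is [1, 15, 8, 21, 5, 22, 11, 2, 14, 12].
For each element, count later entries that are smaller:
1: 0
15: 6
8: 2
21: 5
5: 1
22: 4
11: 1
2: 0
14: 1
12: 0
Sum: 0 + 6 + 2 + 5 + 1 + 4 + 1 + 0 + 1 + 0 = 20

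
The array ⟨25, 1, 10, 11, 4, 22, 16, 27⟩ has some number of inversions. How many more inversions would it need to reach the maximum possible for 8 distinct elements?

19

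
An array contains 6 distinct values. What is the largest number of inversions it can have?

15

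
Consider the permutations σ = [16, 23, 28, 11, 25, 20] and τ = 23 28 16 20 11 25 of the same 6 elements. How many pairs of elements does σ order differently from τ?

Assign each item its position (1..6) in the first ordering, then rewrite the second ordering as that position sequence:
positions: 16→1, 23→2, 28→3, 11→4, 25→5, 20→6
second ordering as positions: [2, 3, 1, 6, 4, 5]
Discordant pairs = inversions in this position sequence.
2: 1 → 1
3: 1 → 1
1: 0
6: 4, 5 → 2
4: 0
5: 0
Total: 1 + 1 + 0 + 2 + 0 + 0 = 4

4 discordant pairs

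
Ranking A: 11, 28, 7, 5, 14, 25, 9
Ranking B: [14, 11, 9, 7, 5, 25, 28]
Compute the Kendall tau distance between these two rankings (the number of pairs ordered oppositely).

11 discordant pairs

Assign each item its position (1..7) in the first ordering, then rewrite the second ordering as that position sequence:
positions: 11→1, 28→2, 7→3, 5→4, 14→5, 25→6, 9→7
second ordering as positions: [5, 1, 7, 3, 4, 6, 2]
Discordant pairs = inversions in this position sequence.
5: 1, 3, 4, 2 → 4
1: 0
7: 3, 4, 6, 2 → 4
3: 2 → 1
4: 2 → 1
6: 2 → 1
2: 0
Total: 4 + 0 + 4 + 1 + 1 + 1 + 0 = 11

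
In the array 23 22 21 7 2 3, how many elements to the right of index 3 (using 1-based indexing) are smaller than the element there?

The element at index 3 is 21.
Elements after it: 7, 2, 3
Those smaller than 21: 7, 2, 3

3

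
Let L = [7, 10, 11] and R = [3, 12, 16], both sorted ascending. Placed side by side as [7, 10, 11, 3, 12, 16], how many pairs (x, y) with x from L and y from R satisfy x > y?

Count, for every r in R, how many entries of L exceed r:
r = 3: 7, 10, 11 → 3
r = 12: none → 0
r = 16: none → 0
Cross-inversions: 3 + 0 + 0 = 3

Split inversions: 3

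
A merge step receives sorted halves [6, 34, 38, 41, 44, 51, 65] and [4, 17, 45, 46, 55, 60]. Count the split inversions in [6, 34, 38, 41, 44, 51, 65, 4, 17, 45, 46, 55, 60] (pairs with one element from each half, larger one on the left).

Cross-inversions: 19

Count, for every r in R, how many entries of L exceed r:
r = 4: 6, 34, 38, 41, 44, 51, 65 → 7
r = 17: 34, 38, 41, 44, 51, 65 → 6
r = 45: 51, 65 → 2
r = 46: 51, 65 → 2
r = 55: 65 → 1
r = 60: 65 → 1
Cross-inversions: 7 + 6 + 2 + 2 + 1 + 1 = 19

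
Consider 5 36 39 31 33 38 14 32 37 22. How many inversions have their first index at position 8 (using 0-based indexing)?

1

The element at index 8 is 37.
Elements after it: 22
Those smaller than 37: 22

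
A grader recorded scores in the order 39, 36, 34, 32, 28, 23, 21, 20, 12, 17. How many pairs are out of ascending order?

Element-by-element contributions:
39: 9
36: 8
34: 7
32: 6
28: 5
23: 4
21: 3
20: 2
12: 0
17: 0
Sum: 9 + 8 + 7 + 6 + 5 + 4 + 3 + 2 + 0 + 0 = 44

Inversions: 44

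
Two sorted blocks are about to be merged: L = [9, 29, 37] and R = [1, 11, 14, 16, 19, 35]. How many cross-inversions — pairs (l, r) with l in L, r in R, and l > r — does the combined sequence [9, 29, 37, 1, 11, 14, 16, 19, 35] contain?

Split inversions: 12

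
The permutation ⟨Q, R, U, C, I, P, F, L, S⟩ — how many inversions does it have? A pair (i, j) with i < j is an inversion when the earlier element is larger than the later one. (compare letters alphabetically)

19 out-of-order pairs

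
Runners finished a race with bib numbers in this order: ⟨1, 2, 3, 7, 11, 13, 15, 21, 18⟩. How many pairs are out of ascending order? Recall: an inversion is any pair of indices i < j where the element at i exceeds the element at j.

1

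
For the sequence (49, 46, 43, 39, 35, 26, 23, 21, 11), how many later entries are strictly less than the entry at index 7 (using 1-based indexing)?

2

The element at index 7 is 23.
Elements after it: 21, 11
Those smaller than 23: 21, 11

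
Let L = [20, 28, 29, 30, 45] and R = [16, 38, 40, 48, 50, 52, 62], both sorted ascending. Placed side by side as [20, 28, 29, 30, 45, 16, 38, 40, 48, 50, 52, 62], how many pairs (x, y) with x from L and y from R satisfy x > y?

7

For each element r of the right run, count left-run elements greater than r:
r = 16: 20, 28, 29, 30, 45 → 5
r = 38: 45 → 1
r = 40: 45 → 1
r = 48: none → 0
r = 50: none → 0
r = 52: none → 0
r = 62: none → 0
Cross-inversions: 5 + 1 + 1 + 0 + 0 + 0 + 0 = 7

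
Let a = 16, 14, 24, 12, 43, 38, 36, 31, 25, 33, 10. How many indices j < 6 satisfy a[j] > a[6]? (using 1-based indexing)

1

The element at index 6 is 38.
Elements before it: 16, 14, 24, 12, 43
Those larger than 38: 43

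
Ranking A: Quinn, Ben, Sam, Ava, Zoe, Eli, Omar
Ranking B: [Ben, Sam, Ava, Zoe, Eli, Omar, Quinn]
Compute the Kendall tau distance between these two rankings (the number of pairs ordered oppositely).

Assign each item its position (1..7) in the first ordering, then rewrite the second ordering as that position sequence:
positions: Quinn→1, Ben→2, Sam→3, Ava→4, Zoe→5, Eli→6, Omar→7
second ordering as positions: [2, 3, 4, 5, 6, 7, 1]
Discordant pairs = inversions in this position sequence.
2: 1 → 1
3: 1 → 1
4: 1 → 1
5: 1 → 1
6: 1 → 1
7: 1 → 1
1: 0
Total: 1 + 1 + 1 + 1 + 1 + 1 + 0 = 6

6 discordant pairs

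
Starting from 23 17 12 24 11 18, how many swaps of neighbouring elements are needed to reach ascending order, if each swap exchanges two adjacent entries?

9

Each adjacent swap fixes exactly one inversion, so the minimum swap count equals the number of inversions.
Count inversions — for each element, later elements that are smaller:
23: 17, 12, 11, 18 → 4
17: 12, 11 → 2
12: 11 → 1
24: 11, 18 → 2
11: none → 0
18: none → 0
Total inversions: 4 + 2 + 1 + 2 + 0 + 0 = 9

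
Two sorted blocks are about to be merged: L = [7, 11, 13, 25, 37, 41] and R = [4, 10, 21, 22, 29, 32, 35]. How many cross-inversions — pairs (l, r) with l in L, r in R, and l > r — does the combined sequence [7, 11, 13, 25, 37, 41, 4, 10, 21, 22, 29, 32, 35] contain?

23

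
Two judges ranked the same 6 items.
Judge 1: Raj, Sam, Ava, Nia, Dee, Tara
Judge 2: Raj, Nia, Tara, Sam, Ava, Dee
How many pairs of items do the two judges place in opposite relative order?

Assign each item its position (1..6) in the first ordering, then rewrite the second ordering as that position sequence:
positions: Raj→1, Sam→2, Ava→3, Nia→4, Dee→5, Tara→6
second ordering as positions: [1, 4, 6, 2, 3, 5]
Discordant pairs = inversions in this position sequence.
1: 0
4: 2, 3 → 2
6: 2, 3, 5 → 3
2: 0
3: 0
5: 0
Total: 0 + 2 + 3 + 0 + 0 + 0 = 5

5 discordant pairs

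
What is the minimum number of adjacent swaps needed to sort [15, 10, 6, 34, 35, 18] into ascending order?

5 adjacent swaps

The minimum number of adjacent swaps to sort an array equals its inversion count, since every such swap removes exactly one inversion.
Count inversions — for each element, later elements that are smaller:
15: 10, 6 → 2
10: 6 → 1
6: none → 0
34: 18 → 1
35: 18 → 1
18: none → 0
Total inversions: 2 + 1 + 0 + 1 + 1 + 0 = 5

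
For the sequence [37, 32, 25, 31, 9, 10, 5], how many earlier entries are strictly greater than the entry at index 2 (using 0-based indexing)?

2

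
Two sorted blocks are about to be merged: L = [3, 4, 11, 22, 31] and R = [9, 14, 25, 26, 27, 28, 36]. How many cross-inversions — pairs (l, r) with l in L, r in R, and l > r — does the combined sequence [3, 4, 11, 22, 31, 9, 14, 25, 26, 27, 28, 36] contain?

Count, for every r in R, how many entries of L exceed r:
r = 9: 11, 22, 31 → 3
r = 14: 22, 31 → 2
r = 25: 31 → 1
r = 26: 31 → 1
r = 27: 31 → 1
r = 28: 31 → 1
r = 36: none → 0
Cross-inversions: 3 + 2 + 1 + 1 + 1 + 1 + 0 = 9

There are 9 cross-inversions.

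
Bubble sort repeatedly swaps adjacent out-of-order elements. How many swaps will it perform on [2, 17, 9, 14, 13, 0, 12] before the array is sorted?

Each adjacent swap fixes exactly one inversion, so the minimum swap count equals the number of inversions.
Count inversions — for each element, later elements that are smaller:
2: 0 → 1
17: 9, 14, 13, 0, 12 → 5
9: 0 → 1
14: 13, 0, 12 → 3
13: 0, 12 → 2
0: none → 0
12: none → 0
Total inversions: 1 + 5 + 1 + 3 + 2 + 0 + 0 = 12

12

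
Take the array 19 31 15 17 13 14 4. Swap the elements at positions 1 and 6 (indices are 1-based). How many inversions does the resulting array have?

Positions 1 and 6 hold 19 and 14; after swapping, the array is [14, 31, 15, 17, 13, 19, 4].
For each element, count later entries that are smaller:
14 → 13, 4 → 2
31 → 15, 17, 13, 19, 4 → 5
15 → 13, 4 → 2
17 → 13, 4 → 2
13 → 4 → 1
19 → 4 → 1
4 → none → 0
Sum: 2 + 5 + 2 + 2 + 1 + 1 + 0 = 13

13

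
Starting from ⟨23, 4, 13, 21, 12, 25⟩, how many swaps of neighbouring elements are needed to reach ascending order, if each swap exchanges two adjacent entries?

Each adjacent swap fixes exactly one inversion, so the minimum swap count equals the number of inversions.
Count inversions — for each element, later elements that are smaller:
23: 4, 13, 21, 12 → 4
4: none → 0
13: 12 → 1
21: 12 → 1
12: none → 0
25: none → 0
Total inversions: 4 + 0 + 1 + 1 + 0 + 0 = 6

6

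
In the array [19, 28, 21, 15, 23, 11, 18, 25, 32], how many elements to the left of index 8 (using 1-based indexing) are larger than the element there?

1 such element

The element at index 8 is 25.
Elements before it: 19, 28, 21, 15, 23, 11, 18
Those larger than 25: 28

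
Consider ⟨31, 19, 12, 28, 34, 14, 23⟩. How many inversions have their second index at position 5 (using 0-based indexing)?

4

The element at index 5 is 14.
Elements before it: 31, 19, 12, 28, 34
Those larger than 14: 31, 19, 28, 34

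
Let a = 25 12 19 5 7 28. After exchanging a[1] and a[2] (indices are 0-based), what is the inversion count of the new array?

Positions 1 and 2 hold 12 and 19; after swapping, the array is [25, 19, 12, 5, 7, 28].
Count, for each position, how many later elements it exceeds:
25 → 19, 12, 5, 7 → 4
19 → 12, 5, 7 → 3
12 → 5, 7 → 2
5 → none → 0
7 → none → 0
28 → none → 0
Sum: 4 + 3 + 2 + 0 + 0 + 0 = 9

Inversions: 9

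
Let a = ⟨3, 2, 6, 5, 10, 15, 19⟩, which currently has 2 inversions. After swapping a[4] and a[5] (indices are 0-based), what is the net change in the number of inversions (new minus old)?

Positions 4 and 5 hold 10 and 15; after swapping, the array is [3, 2, 6, 5, 15, 10, 19].
Element-by-element contributions:
3: 1
2: 0
6: 1
5: 0
15: 1
10: 0
19: 0
Sum: 1 + 0 + 1 + 0 + 1 + 0 + 0 = 3
Change: 3 − 2 = +1

+1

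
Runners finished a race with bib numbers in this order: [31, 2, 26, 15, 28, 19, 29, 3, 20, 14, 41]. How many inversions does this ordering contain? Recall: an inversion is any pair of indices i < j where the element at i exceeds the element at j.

Sweep left to right; for each value list the smaller values that follow it:
31: 9
2: 0
26: 5
15: 2
28: 4
19: 2
29: 3
3: 0
20: 1
14: 0
41: 0
Sum: 9 + 0 + 5 + 2 + 4 + 2 + 3 + 0 + 1 + 0 + 0 = 26

Inversions: 26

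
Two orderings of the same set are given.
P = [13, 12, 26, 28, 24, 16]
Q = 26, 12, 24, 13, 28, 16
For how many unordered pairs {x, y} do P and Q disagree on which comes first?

There are 5 disagreeing pairs.

Assign each item its position (1..6) in the first ordering, then rewrite the second ordering as that position sequence:
positions: 13→1, 12→2, 26→3, 28→4, 24→5, 16→6
second ordering as positions: [3, 2, 5, 1, 4, 6]
Discordant pairs = inversions in this position sequence.
3: 2, 1 → 2
2: 1 → 1
5: 1, 4 → 2
1: 0
4: 0
6: 0
Total: 2 + 1 + 2 + 0 + 0 + 0 = 5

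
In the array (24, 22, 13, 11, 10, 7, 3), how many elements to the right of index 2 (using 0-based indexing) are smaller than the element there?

4

The element at index 2 is 13.
Elements after it: 11, 10, 7, 3
Those smaller than 13: 11, 10, 7, 3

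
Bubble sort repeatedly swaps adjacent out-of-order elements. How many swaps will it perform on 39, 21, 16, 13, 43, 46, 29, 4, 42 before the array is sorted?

18

The minimum number of adjacent swaps to sort an array equals its inversion count, since every such swap removes exactly one inversion.
Count inversions — for each element, later elements that are smaller:
39: 21, 16, 13, 29, 4 → 5
21: 16, 13, 4 → 3
16: 13, 4 → 2
13: 4 → 1
43: 29, 4, 42 → 3
46: 29, 4, 42 → 3
29: 4 → 1
4: none → 0
42: none → 0
Total inversions: 5 + 3 + 2 + 1 + 3 + 3 + 1 + 0 + 0 = 18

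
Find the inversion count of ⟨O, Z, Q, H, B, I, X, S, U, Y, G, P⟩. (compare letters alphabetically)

32

Count, for each position, how many later elements it exceeds:
O → H, B, I, G → 4
Z → Q, H, B, I, X, S, U, Y, G, P → 10
Q → H, B, I, G, P → 5
H → B, G → 2
B → none → 0
I → G → 1
X → S, U, G, P → 4
S → G, P → 2
U → G, P → 2
Y → G, P → 2
G → none → 0
P → none → 0
Sum: 4 + 10 + 5 + 2 + 0 + 1 + 4 + 2 + 2 + 2 + 0 + 0 = 32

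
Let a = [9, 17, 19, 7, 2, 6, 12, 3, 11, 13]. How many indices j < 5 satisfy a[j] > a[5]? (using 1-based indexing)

The element at index 5 is 2.
Elements before it: 9, 17, 19, 7
Those larger than 2: 9, 17, 19, 7

4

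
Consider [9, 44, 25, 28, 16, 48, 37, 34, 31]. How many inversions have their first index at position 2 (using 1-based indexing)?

The element at index 2 is 44.
Elements after it: 25, 28, 16, 48, 37, 34, 31
Those smaller than 44: 25, 28, 16, 37, 34, 31

6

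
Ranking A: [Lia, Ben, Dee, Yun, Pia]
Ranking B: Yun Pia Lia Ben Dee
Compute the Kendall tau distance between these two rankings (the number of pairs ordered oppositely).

6 discordant pairs

Assign each item its position (1..5) in the first ordering, then rewrite the second ordering as that position sequence:
positions: Lia→1, Ben→2, Dee→3, Yun→4, Pia→5
second ordering as positions: [4, 5, 1, 2, 3]
Discordant pairs = inversions in this position sequence.
4: 1, 2, 3 → 3
5: 1, 2, 3 → 3
1: 0
2: 0
3: 0
Total: 3 + 3 + 0 + 0 + 0 = 6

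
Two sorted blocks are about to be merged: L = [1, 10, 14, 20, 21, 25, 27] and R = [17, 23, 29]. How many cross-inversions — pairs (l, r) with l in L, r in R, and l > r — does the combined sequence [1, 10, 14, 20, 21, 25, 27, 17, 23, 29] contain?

Count, for every r in R, how many entries of L exceed r:
r = 17: 20, 21, 25, 27 → 4
r = 23: 25, 27 → 2
r = 29: none → 0
Cross-inversions: 4 + 2 + 0 = 6

6 split inversions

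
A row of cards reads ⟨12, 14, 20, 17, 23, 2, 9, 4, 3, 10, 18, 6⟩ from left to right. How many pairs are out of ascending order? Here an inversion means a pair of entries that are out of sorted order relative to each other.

39 out-of-order pairs

Count, for each position, how many later elements it exceeds:
12 → 2, 9, 4, 3, 10, 6 → 6
14 → 2, 9, 4, 3, 10, 6 → 6
20 → 17, 2, 9, 4, 3, 10, 18, 6 → 8
17 → 2, 9, 4, 3, 10, 6 → 6
23 → 2, 9, 4, 3, 10, 18, 6 → 7
2 → none → 0
9 → 4, 3, 6 → 3
4 → 3 → 1
3 → none → 0
10 → 6 → 1
18 → 6 → 1
6 → none → 0
Sum: 6 + 6 + 8 + 6 + 7 + 0 + 3 + 1 + 0 + 1 + 1 + 0 = 39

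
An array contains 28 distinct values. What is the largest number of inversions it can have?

378

A reversed (strictly descending) arrangement makes every pair an inversion, giving C(28, 2) inversions.
C(28, 2) = 28·27/2 = 378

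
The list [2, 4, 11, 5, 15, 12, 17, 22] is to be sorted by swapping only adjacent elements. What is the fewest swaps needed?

2

The minimum number of adjacent swaps to sort an array equals its inversion count, since every such swap removes exactly one inversion.
Count inversions — for each element, later elements that are smaller:
2: none → 0
4: none → 0
11: 5 → 1
5: none → 0
15: 12 → 1
12: none → 0
17: none → 0
22: none → 0
Total inversions: 0 + 0 + 1 + 0 + 1 + 0 + 0 + 0 = 2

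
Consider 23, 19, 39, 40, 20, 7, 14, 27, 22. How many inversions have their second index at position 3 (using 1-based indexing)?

0

The element at index 3 is 39.
Elements before it: 23, 19
None of them are larger than 39.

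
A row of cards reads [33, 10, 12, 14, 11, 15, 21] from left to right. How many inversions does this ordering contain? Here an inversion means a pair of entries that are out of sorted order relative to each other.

8 inversions

For each element, count later entries that are smaller:
33 → 10, 12, 14, 11, 15, 21 → 6
10 → none → 0
12 → 11 → 1
14 → 11 → 1
11 → none → 0
15 → none → 0
21 → none → 0
Sum: 6 + 0 + 1 + 1 + 0 + 0 + 0 = 8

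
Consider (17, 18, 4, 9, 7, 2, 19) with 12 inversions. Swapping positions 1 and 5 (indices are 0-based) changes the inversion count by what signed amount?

-7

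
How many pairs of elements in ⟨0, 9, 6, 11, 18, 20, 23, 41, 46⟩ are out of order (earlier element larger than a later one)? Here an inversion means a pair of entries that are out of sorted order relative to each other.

1

For each element, count later entries that are smaller:
0: 0
9: 1
6: 0
11: 0
18: 0
20: 0
23: 0
41: 0
46: 0
Sum: 0 + 1 + 0 + 0 + 0 + 0 + 0 + 0 + 0 = 1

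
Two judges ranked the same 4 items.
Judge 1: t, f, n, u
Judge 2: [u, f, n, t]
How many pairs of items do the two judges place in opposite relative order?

5

Assign each item its position (1..4) in the first ordering, then rewrite the second ordering as that position sequence:
positions: t→1, f→2, n→3, u→4
second ordering as positions: [4, 2, 3, 1]
Discordant pairs = inversions in this position sequence.
4: 2, 3, 1 → 3
2: 1 → 1
3: 1 → 1
1: 0
Total: 3 + 1 + 1 + 0 = 5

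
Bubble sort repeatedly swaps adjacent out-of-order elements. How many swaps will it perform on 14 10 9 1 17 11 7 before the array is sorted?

Minimum adjacent swaps = number of inversions (each swap of adjacent out-of-order elements removes one inversion and no swap can remove more).
Count inversions — for each element, later elements that are smaller:
14: 10, 9, 1, 11, 7 → 5
10: 9, 1, 7 → 3
9: 1, 7 → 2
1: none → 0
17: 11, 7 → 2
11: 7 → 1
7: none → 0
Total inversions: 5 + 3 + 2 + 0 + 2 + 1 + 0 = 13

13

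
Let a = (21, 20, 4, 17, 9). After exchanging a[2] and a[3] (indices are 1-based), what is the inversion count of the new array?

Inversions: 7

Positions 2 and 3 hold 20 and 4; after swapping, the array is [21, 4, 20, 17, 9].
Element-by-element contributions:
21: 4
4: 0
20: 2
17: 1
9: 0
Sum: 4 + 0 + 2 + 1 + 0 = 7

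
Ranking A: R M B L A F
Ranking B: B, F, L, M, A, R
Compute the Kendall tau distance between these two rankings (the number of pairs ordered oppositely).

10

Assign each item its position (1..6) in the first ordering, then rewrite the second ordering as that position sequence:
positions: R→1, M→2, B→3, L→4, A→5, F→6
second ordering as positions: [3, 6, 4, 2, 5, 1]
Discordant pairs = inversions in this position sequence.
3: 2, 1 → 2
6: 4, 2, 5, 1 → 4
4: 2, 1 → 2
2: 1 → 1
5: 1 → 1
1: 0
Total: 2 + 4 + 2 + 1 + 1 + 0 = 10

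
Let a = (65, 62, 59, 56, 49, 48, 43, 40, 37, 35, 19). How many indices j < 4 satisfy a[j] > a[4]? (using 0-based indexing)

The element at index 4 is 49.
Elements before it: 65, 62, 59, 56
Those larger than 49: 65, 62, 59, 56

4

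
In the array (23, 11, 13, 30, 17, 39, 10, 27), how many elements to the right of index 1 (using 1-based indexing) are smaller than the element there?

4

The element at index 1 is 23.
Elements after it: 11, 13, 30, 17, 39, 10, 27
Those smaller than 23: 11, 13, 17, 10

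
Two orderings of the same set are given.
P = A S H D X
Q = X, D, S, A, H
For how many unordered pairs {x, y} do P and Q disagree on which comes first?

8 disagreeing pairs

Assign each item its position (1..5) in the first ordering, then rewrite the second ordering as that position sequence:
positions: A→1, S→2, H→3, D→4, X→5
second ordering as positions: [5, 4, 2, 1, 3]
Discordant pairs = inversions in this position sequence.
5: 4, 2, 1, 3 → 4
4: 2, 1, 3 → 3
2: 1 → 1
1: 0
3: 0
Total: 4 + 3 + 1 + 0 + 0 = 8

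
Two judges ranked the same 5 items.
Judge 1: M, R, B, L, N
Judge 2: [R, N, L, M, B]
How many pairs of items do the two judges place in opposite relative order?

6

Assign each item its position (1..5) in the first ordering, then rewrite the second ordering as that position sequence:
positions: M→1, R→2, B→3, L→4, N→5
second ordering as positions: [2, 5, 4, 1, 3]
Discordant pairs = inversions in this position sequence.
2: 1 → 1
5: 4, 1, 3 → 3
4: 1, 3 → 2
1: 0
3: 0
Total: 1 + 3 + 2 + 0 + 0 = 6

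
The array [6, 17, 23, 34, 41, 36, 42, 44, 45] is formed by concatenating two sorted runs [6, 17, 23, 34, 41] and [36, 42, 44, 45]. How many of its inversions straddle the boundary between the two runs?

Cross-inversions: 1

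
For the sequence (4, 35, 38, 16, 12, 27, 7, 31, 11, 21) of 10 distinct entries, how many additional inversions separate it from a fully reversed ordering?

Maximum inversions for 10 distinct elements is C(10, 2) = 10·9/2 = 45.
Current inversions — for each element, count later smaller elements:
4: 0
35: 7
38: 7
16: 3
12: 2
27: 3
7: 0
31: 2
11: 0
21: 0
Current total: 0 + 7 + 7 + 3 + 2 + 3 + 0 + 2 + 0 + 0 = 24
Shortfall: 45 − 24 = 21

21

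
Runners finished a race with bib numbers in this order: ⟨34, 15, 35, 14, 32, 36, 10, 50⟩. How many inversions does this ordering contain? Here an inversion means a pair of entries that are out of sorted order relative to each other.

12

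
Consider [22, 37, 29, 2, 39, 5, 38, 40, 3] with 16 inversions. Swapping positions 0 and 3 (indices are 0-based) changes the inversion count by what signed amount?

Positions 0 and 3 hold 22 and 2; after swapping, the array is [2, 37, 29, 22, 39, 5, 38, 40, 3].
Sweep left to right; for each value list the smaller values that follow it:
2: 0
37: 4
29: 3
22: 2
39: 3
5: 1
38: 1
40: 1
3: 0
Sum: 0 + 4 + 3 + 2 + 3 + 1 + 1 + 1 + 0 = 15
Change: 15 − 16 = -1

-1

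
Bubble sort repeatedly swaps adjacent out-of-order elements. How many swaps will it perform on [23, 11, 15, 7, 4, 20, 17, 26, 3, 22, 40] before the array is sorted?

Each adjacent swap fixes exactly one inversion, so the minimum swap count equals the number of inversions.
Count inversions — for each element, later elements that are smaller:
23: 11, 15, 7, 4, 20, 17, 3, 22 → 8
11: 7, 4, 3 → 3
15: 7, 4, 3 → 3
7: 4, 3 → 2
4: 3 → 1
20: 17, 3 → 2
17: 3 → 1
26: 3, 22 → 2
3: none → 0
22: none → 0
40: none → 0
Total inversions: 8 + 3 + 3 + 2 + 1 + 2 + 1 + 2 + 0 + 0 + 0 = 22

22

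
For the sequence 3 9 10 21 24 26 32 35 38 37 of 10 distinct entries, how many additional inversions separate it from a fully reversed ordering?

44

Maximum inversions for 10 distinct elements is C(10, 2) = 10·9/2 = 45.
Current inversions — for each element, count later smaller elements:
3: 0
9: 0
10: 0
21: 0
24: 0
26: 0
32: 0
35: 0
38: 1
37: 0
Current total: 0 + 0 + 0 + 0 + 0 + 0 + 0 + 0 + 1 + 0 = 1
Shortfall: 45 − 1 = 44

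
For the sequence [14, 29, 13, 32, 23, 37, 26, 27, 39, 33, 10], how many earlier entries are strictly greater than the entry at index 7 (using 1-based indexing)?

3

The element at index 7 is 26.
Elements before it: 14, 29, 13, 32, 23, 37
Those larger than 26: 29, 32, 37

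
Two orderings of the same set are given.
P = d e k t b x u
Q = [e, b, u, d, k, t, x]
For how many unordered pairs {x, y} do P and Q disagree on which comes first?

Assign each item its position (1..7) in the first ordering, then rewrite the second ordering as that position sequence:
positions: d→1, e→2, k→3, t→4, b→5, x→6, u→7
second ordering as positions: [2, 5, 7, 1, 3, 4, 6]
Discordant pairs = inversions in this position sequence.
2: 1 → 1
5: 1, 3, 4 → 3
7: 1, 3, 4, 6 → 4
1: 0
3: 0
4: 0
6: 0
Total: 1 + 3 + 4 + 0 + 0 + 0 + 0 = 8

There are 8 disagreeing pairs.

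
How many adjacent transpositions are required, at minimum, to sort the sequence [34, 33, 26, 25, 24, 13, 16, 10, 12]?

Each adjacent swap fixes exactly one inversion, so the minimum swap count equals the number of inversions.
Count inversions — for each element, later elements that are smaller:
34: 33, 26, 25, 24, 13, 16, 10, 12 → 8
33: 26, 25, 24, 13, 16, 10, 12 → 7
26: 25, 24, 13, 16, 10, 12 → 6
25: 24, 13, 16, 10, 12 → 5
24: 13, 16, 10, 12 → 4
13: 10, 12 → 2
16: 10, 12 → 2
10: none → 0
12: none → 0
Total inversions: 8 + 7 + 6 + 5 + 4 + 2 + 2 + 0 + 0 = 34

34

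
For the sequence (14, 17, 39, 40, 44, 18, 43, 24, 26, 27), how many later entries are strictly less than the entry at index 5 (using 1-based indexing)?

5 such elements

The element at index 5 is 44.
Elements after it: 18, 43, 24, 26, 27
Those smaller than 44: 18, 43, 24, 26, 27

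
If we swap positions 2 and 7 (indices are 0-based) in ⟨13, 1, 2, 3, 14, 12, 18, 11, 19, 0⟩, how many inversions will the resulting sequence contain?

21

Positions 2 and 7 hold 2 and 11; after swapping, the array is [13, 1, 11, 3, 14, 12, 18, 2, 19, 0].
Sweep left to right; for each value list the smaller values that follow it:
13: 6
1: 1
11: 3
3: 2
14: 3
12: 2
18: 2
2: 1
19: 1
0: 0
Sum: 6 + 1 + 3 + 2 + 3 + 2 + 2 + 1 + 1 + 0 = 21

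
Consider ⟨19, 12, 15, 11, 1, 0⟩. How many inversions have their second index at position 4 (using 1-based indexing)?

The element at index 4 is 11.
Elements before it: 19, 12, 15
Those larger than 11: 19, 12, 15

3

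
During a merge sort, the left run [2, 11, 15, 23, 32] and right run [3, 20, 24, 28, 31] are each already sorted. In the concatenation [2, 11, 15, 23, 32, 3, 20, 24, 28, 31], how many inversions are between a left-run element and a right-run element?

9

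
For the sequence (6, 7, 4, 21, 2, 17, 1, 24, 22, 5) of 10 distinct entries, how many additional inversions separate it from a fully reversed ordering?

Maximum inversions for 10 distinct elements is C(10, 2) = 10·9/2 = 45.
Current inversions — for each element, count later smaller elements:
6: 4
7: 4
4: 2
21: 4
2: 1
17: 2
1: 0
24: 2
22: 1
5: 0
Current total: 4 + 4 + 2 + 4 + 1 + 2 + 0 + 2 + 1 + 0 = 20
Shortfall: 45 − 20 = 25

25 inversions short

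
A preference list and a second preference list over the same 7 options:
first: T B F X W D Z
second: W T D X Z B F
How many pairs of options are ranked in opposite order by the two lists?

11 pairs

Assign each item its position (1..7) in the first ordering, then rewrite the second ordering as that position sequence:
positions: T→1, B→2, F→3, X→4, W→5, D→6, Z→7
second ordering as positions: [5, 1, 6, 4, 7, 2, 3]
Discordant pairs = inversions in this position sequence.
5: 1, 4, 2, 3 → 4
1: 0
6: 4, 2, 3 → 3
4: 2, 3 → 2
7: 2, 3 → 2
2: 0
3: 0
Total: 4 + 0 + 3 + 2 + 2 + 0 + 0 = 11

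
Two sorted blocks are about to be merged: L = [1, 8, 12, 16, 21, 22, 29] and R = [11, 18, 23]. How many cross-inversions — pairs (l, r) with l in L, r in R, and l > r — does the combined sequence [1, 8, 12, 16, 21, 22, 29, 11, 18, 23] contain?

9

Count, for every r in R, how many entries of L exceed r:
r = 11: 12, 16, 21, 22, 29 → 5
r = 18: 21, 22, 29 → 3
r = 23: 29 → 1
Cross-inversions: 5 + 3 + 1 = 9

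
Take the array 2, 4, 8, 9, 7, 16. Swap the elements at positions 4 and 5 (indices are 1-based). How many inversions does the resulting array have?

Positions 4 and 5 hold 9 and 7; after swapping, the array is [2, 4, 8, 7, 9, 16].
For each element, count later entries that are smaller:
2: 0
4: 0
8: 1
7: 0
9: 0
16: 0
Sum: 0 + 0 + 1 + 0 + 0 + 0 = 1

1 inversion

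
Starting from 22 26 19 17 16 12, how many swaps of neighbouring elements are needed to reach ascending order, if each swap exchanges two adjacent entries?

14

Minimum adjacent swaps = number of inversions (each swap of adjacent out-of-order elements removes one inversion and no swap can remove more).
Count inversions — for each element, later elements that are smaller:
22: 19, 17, 16, 12 → 4
26: 19, 17, 16, 12 → 4
19: 17, 16, 12 → 3
17: 16, 12 → 2
16: 12 → 1
12: none → 0
Total inversions: 4 + 4 + 3 + 2 + 1 + 0 = 14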